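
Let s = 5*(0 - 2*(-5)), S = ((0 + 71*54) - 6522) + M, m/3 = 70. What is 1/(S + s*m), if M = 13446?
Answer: 1/21258 ≈ 4.7041e-5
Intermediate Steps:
m = 210 (m = 3*70 = 210)
S = 10758 (S = ((0 + 71*54) - 6522) + 13446 = ((0 + 3834) - 6522) + 13446 = (3834 - 6522) + 13446 = -2688 + 13446 = 10758)
s = 50 (s = 5*(0 + 10) = 5*10 = 50)
1/(S + s*m) = 1/(10758 + 50*210) = 1/(10758 + 10500) = 1/21258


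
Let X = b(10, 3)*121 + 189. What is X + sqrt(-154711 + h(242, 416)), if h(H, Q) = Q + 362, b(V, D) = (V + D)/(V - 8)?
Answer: 1951/2 + I*sqrt(153933) ≈ 975.5 + 392.34*I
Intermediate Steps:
b(V, D) = (D + V)/(-8 + V)
h(H, Q) = 362 + Q
X = 1951/2 (X = ((3 + 10)/(-8 + 10))*121 + 189 = (13/2)*121 + 189 = 1573/2 + 189 = 1951/2 ≈ 975.50)
X + sqrt(-154711 + h(242, 416)) = 1951/2 + sqrt(-154711 + (362 + 416)) = 1951/2 + sqrt(-154711 + 778) = 1951/2 + sqrt(-153933) = 1951/2 + I*sqrt(153933)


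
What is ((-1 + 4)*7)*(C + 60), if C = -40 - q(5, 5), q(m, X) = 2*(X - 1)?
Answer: 252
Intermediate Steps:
q(m, X) = -2 + 2*X (q(m, X) = 2*(-1 + X) = -2 + 2*X)
C = -48 (C = -40 - (-2 + 2*5) = -40 - (-2 + 10) = -40 - 1*8 = -40 - 8 = -48)
((-1 + 4)*7)*(C + 60) = ((-1 + 4)*7)*(-48 + 60) = (3*7)*12 = 21*12 = 252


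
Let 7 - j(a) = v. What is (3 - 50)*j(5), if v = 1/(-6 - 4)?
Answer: -3337/10 ≈ -333.70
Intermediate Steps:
v = -⅒ (v = 1/(-10) = -⅒ ≈ -0.10000)
j(a) = 71/10 (j(a) = 7 - 1*(-⅒) = 7 + ⅒ = 71/10)
(3 - 50)*j(5) = (3 - 50)*(71/10) = -47*71/10 = -3337/10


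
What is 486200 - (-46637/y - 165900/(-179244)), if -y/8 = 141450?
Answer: 2739360290684377/5634236400 ≈ 4.8620e+5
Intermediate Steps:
y = -1131600 (y = -8*141450 = -1131600)
486200 - (-46637/y - 165900/(-179244)) = 486200 - (-46637/(-1131600) - 165900/(-179244)) = 486200 - (-46637*(-1/1131600) - 165900*(-1/179244)) = 486200 - (46637/1131600 + 13825/14937) = 486200 - 1*5446995623/5634236400 = 486200 - 5446995623/5634236400 = 2739360290684377/5634236400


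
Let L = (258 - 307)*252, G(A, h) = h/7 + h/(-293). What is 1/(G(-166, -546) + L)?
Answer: -293/3640272 ≈ -8.0489e-5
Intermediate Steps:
G(A, h) = 286*h/2051 (G(A, h) = h*(1/7) + h*(-1/293) = h/7 - h/293 = 286*h/2051)
L = -12348 (L = -49*252 = -12348)
1/(G(-166, -546) + L) = 1/((286/2051)*(-546) - 12348) = 1/(-22308/293 - 12348) = 1/(-3640272/293) = -293/3640272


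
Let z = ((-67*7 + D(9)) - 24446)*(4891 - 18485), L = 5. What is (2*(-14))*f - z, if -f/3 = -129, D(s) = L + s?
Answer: -338515030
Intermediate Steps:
D(s) = 5 + s
f = 387 (f = -3*(-129) = 387)
z = 338504194 (z = ((-67*7 + (5 + 9)) - 24446)*(4891 - 18485) = ((-469 + 14) - 24446)*(-13594) = (-455 - 24446)*(-13594) = -24901*(-13594) = 338504194)
(2*(-14))*f - z = (2*(-14))*387 - 1*338504194 = -28*387 - 338504194 = -10836 - 338504194 = -338515030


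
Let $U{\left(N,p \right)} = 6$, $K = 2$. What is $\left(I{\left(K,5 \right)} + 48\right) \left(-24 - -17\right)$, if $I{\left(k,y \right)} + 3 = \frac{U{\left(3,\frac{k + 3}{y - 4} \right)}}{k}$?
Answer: $-336$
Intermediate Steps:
$I{\left(k,y \right)} = -3 + \frac{6}{k}$
$\left(I{\left(K,5 \right)} + 48\right) \left(-24 - -17\right) = \left(\left(-3 + \frac{6}{2}\right) + 48\right) \left(-24 - -17\right) = \left(\left(-3 + 6 \cdot \frac{1}{2}\right) + 48\right) \left(-24 + 17\right) = \left(\left(-3 + 3\right) + 48\right) \left(-7\right) = \left(0 + 48\right) \left(-7\right) = 48 \left(-7\right) = -336$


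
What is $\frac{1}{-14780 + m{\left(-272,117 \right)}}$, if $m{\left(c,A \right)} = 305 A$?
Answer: $\frac{1}{20905} \approx 4.7835 \cdot 10^{-5}$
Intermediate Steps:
$\frac{1}{-14780 + m{\left(-272,117 \right)}} = \frac{1}{-14780 + 305 \cdot 117} = \frac{1}{-14780 + 35685} = \frac{1}{20905}$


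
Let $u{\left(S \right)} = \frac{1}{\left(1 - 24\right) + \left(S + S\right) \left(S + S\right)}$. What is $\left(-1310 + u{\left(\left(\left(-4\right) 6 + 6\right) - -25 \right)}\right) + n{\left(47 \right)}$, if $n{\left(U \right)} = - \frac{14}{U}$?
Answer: $- \frac{10653985}{8131} \approx -1310.3$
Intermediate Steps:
$u{\left(S \right)} = \frac{1}{-23 + 4 S^{2}}$ ($u{\left(S \right)} = \frac{1}{-23 + 2 S 2 S} = \frac{1}{-23 + 4 S^{2}}$)
$\left(-1310 + u{\left(\left(\left(-4\right) 6 + 6\right) - -25 \right)}\right) + n{\left(47 \right)} = \left(-1310 + \frac{1}{-23 + 4 \left(\left(\left(-4\right) 6 + 6\right) - -25\right)^{2}}\right) - \frac{14}{47} = \left(-1310 + \frac{1}{-23 + 4 \left(\left(-24 + 6\right) + 25\right)^{2}}\right) - \frac{14}{47} = \left(-1310 + \frac{1}{-23 + 4 \left(-18 + 25\right)^{2}}\right) - \frac{14}{47} = \left(-1310 + \frac{1}{-23 + 4 \cdot 7^{2}}\right) - \frac{14}{47} = \left(-1310 + \frac{1}{-23 + 4 \cdot 49}\right) - \frac{14}{47} = \left(-1310 + \frac{1}{-23 + 196}\right) - \frac{14}{47} = \left(-1310 + \frac{1}{173}\right) - \frac{14}{47} = - \frac{226629}{173} - \frac{14}{47} = - \frac{10653985}{8131}$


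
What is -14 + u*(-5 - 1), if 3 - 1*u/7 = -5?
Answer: -350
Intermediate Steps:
u = 56 (u = 21 - 7*(-5) = 21 + 35 = 56)
-14 + u*(-5 - 1) = -14 + 56*(-5 - 1) = -14 + 56*(-6) = -14 - 336 = -350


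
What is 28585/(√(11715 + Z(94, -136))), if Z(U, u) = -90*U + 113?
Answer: 28585*√842/1684 ≈ 492.55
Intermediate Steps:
Z(U, u) = 113 - 90*U
28585/(√(11715 + Z(94, -136))) = 28585/(√(11715 + (113 - 90*94))) = 28585/(√(11715 + (113 - 8460))) = 28585/(√(11715 - 8347)) = 28585/(√3368) = 28585/((2*√842)) = 28585*(√842/1684) = 28585*√842/1684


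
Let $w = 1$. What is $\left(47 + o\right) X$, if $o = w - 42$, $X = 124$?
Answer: $744$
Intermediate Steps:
$o = -41$ ($o = 1 - 42 = -41$)
$\left(47 + o\right) X = \left(47 - 41\right) 124 = 6 \cdot 124 = 744$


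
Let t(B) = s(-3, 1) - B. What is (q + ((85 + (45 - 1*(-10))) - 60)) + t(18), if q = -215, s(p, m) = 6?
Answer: -147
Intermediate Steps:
t(B) = 6 - B
(q + ((85 + (45 - 1*(-10))) - 60)) + t(18) = (-215 + ((85 + (45 - 1*(-10))) - 60)) + (6 - 1*18) = (-215 + ((85 + (45 + 10)) - 60)) + (6 - 18) = (-215 + ((85 + 55) - 60)) - 12 = (-215 + (140 - 60)) - 12 = (-215 + 80) - 12 = -135 - 12 = -147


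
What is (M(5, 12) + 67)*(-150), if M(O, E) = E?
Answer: -11850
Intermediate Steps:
(M(5, 12) + 67)*(-150) = (12 + 67)*(-150) = 79*(-150) = -11850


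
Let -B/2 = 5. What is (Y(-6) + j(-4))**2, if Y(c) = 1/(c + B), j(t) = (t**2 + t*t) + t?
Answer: 199809/256 ≈ 780.50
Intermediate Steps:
B = -10 (B = -2*5 = -10)
j(t) = t + 2*t**2 (j(t) = (t**2 + t**2) + t = 2*t**2 + t = t + 2*t**2)
Y(c) = 1/(-10 + c) (Y(c) = 1/(c - 10) = 1/(-10 + c))
(Y(-6) + j(-4))**2 = (1/(-10 - 6) - 4*(1 + 2*(-4)))**2 = (1/(-16) - 4*(1 - 8))**2 = (-1/16 - 4*(-7))**2 = (-1/16 + 28)**2 = (447/16)**2 = 199809/256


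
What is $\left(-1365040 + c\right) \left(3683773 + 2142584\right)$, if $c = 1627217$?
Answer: $1527536799189$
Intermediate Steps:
$\left(-1365040 + c\right) \left(3683773 + 2142584\right) = \left(-1365040 + 1627217\right) \left(3683773 + 2142584\right) = 262177 \cdot 5826357 = 1527536799189$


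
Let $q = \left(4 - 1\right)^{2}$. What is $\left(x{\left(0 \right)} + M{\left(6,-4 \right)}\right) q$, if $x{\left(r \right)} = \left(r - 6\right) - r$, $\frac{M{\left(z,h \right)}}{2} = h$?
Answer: $-126$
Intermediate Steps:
$M{\left(z,h \right)} = 2 h$
$x{\left(r \right)} = -6$ ($x{\left(r \right)} = \left(-6 + r\right) - r = -6$)
$q = 9$ ($q = 3^{2} = 9$)
$\left(x{\left(0 \right)} + M{\left(6,-4 \right)}\right) q = \left(-6 + 2 \left(-4\right)\right) 9 = \left(-6 - 8\right) 9 = \left(-14\right) 9 = -126$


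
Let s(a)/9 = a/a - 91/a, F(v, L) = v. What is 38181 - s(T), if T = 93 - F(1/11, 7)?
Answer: 5574399/146 ≈ 38181.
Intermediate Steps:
T = 1022/11 (T = 93 - 1/11 = 1022/11 ≈ 92.909)
s(a) = 9 - 819/a (s(a) = 9*(a/a - 91/a) = 9*(1 - 91/a) = 9 - 819/a)
38181 - s(T) = 38181 - (9 - 819/1022/11) = 38181 - (9 - 819*11/1022) = 38181 - (9 - 1287/146) = 38181 - 1*27/146 = 38181 - 27/146 = 5574399/146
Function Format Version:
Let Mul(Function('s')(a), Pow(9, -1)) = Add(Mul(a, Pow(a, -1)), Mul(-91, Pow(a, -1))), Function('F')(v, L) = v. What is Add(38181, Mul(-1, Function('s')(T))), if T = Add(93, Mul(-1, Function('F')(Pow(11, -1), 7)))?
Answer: Rational(5574399, 146) ≈ 38181.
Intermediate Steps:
T = Rational(1022, 11) (T = Add(93, Mul(-1, Pow(11, -1))) = Add(93, Mul(-1, Rational(1, 11))) = Add(93, Rational(-1, 11)) = Rational(1022, 11) ≈ 92.909)
Function('s')(a) = Add(9, Mul(-819, Pow(a, -1))) (Function('s')(a) = Mul(9, Add(Mul(a, Pow(a, -1)), Mul(-91, Pow(a, -1)))) = Mul(9, Add(1, Mul(-91, Pow(a, -1)))) = Add(9, Mul(-819, Pow(a, -1))))
Add(38181, Mul(-1, Function('s')(T))) = Add(38181, Mul(-1, Add(9, Mul(-819, Pow(Rational(1022, 11), -1))))) = Add(38181, Mul(-1, Add(9, Mul(-819, Rational(11, 1022))))) = Add(38181, Mul(-1, Add(9, Rational(-1287, 146)))) = Add(38181, Mul(-1, Rational(27, 146))) = Add(38181, Rational(-27, 146)) = Rational(5574399, 146)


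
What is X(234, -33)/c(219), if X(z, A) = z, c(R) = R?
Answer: 78/73 ≈ 1.0685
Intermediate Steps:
X(234, -33)/c(219) = 234/219 = 234*(1/219) = 78/73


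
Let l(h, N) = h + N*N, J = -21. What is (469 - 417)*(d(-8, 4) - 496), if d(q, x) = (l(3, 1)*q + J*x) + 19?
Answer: -30836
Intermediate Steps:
l(h, N) = h + N**2
d(q, x) = 19 - 21*x + 4*q (d(q, x) = ((3 + 1**2)*q - 21*x) + 19 = ((3 + 1)*q - 21*x) + 19 = (4*q - 21*x) + 19 = (-21*x + 4*q) + 19 = 19 - 21*x + 4*q)
(469 - 417)*(d(-8, 4) - 496) = (469 - 417)*((19 - 21*4 + 4*(-8)) - 496) = 52*((19 - 84 - 32) - 496) = 52*(-97 - 496) = 52*(-593) = -30836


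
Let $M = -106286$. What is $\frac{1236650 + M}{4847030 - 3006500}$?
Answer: $\frac{188394}{306755} \approx 0.61415$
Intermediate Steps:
$\frac{1236650 + M}{4847030 - 3006500} = \frac{1236650 - 106286}{4847030 - 3006500} = \frac{1130364}{1840530} = 1130364 \cdot \frac{1}{1840530} = \frac{188394}{306755}$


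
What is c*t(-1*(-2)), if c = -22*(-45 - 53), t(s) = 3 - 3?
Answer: 0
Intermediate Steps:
t(s) = 0
c = 2156 (c = -22*(-98) = 2156)
c*t(-1*(-2)) = 2156*0 = 0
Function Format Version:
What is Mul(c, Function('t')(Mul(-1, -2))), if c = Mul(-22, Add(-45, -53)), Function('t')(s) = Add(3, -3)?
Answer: 0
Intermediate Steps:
Function('t')(s) = 0
c = 2156 (c = Mul(-22, -98) = 2156)
Mul(c, Function('t')(Mul(-1, -2))) = Mul(2156, 0) = 0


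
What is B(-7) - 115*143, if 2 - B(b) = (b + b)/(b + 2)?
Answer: -82229/5 ≈ -16446.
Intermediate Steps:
B(b) = 2 - 2*b/(2 + b) (B(b) = 2 - (b + b)/(b + 2) = 2 - 2*b/(2 + b))
B(-7) - 115*143 = 4/(2 - 7) - 115*143 = 4/(-5) - 16445 = 4*(-1/5) - 16445 = -4/5 - 16445 = -82229/5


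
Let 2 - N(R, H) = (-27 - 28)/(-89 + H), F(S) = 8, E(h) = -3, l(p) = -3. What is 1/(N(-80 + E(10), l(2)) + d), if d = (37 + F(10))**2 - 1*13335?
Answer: -92/1040391 ≈ -8.8428e-5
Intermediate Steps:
N(R, H) = 2 + 55/(-89 + H) (N(R, H) = 2 - (-27 - 28)/(-89 + H) = 2 - (-55)/(-89 + H) = 2 + 55/(-89 + H))
d = -11310 (d = (37 + 8)**2 - 1*13335 = 45**2 - 13335 = 2025 - 13335 = -11310)
1/(N(-80 + E(10), l(2)) + d) = 1/((-123 + 2*(-3))/(-89 - 3) - 11310) = 1/((-123 - 6)/(-92) - 11310) = 1/(-1/92*(-129) - 11310) = 1/(129/92 - 11310) = 1/(-1040391/92) = -92/1040391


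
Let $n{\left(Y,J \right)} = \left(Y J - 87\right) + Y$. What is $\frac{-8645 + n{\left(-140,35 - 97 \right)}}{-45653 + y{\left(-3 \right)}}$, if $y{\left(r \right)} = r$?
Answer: $\frac{24}{5707} \approx 0.0042054$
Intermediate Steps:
$n{\left(Y,J \right)} = -87 + Y + J Y$ ($n{\left(Y,J \right)} = \left(J Y - 87\right) + Y = \left(-87 + J Y\right) + Y = -87 + Y + J Y$)
$\frac{-8645 + n{\left(-140,35 - 97 \right)}}{-45653 + y{\left(-3 \right)}} = \frac{-8645 - \left(227 - \left(35 - 97\right) \left(-140\right)\right)}{-45653 - 3} = \frac{-8645 - -8453}{-45656} = \left(-8645 - -8453\right) \left(- \frac{1}{45656}\right) = \left(-8645 + 8453\right) \left(- \frac{1}{45656}\right) = \left(-192\right) \left(- \frac{1}{45656}\right) = \frac{24}{5707}$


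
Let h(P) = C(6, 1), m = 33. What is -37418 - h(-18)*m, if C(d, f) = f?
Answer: -37451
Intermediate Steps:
h(P) = 1
-37418 - h(-18)*m = -37418 - 33 = -37451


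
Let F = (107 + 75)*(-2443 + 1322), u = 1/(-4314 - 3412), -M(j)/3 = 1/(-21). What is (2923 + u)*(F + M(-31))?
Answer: -32252117729841/54082 ≈ -5.9636e+8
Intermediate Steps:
M(j) = ⅐ (M(j) = -3/(-21) = -3*(-1/21) = ⅐)
u = -1/7726 (u = 1/(-7726) = -1/7726 ≈ -0.00012943)
F = -204022 (F = 182*(-1121) = -204022)
(2923 + u)*(F + M(-31)) = (2923 - 1/7726)*(-204022 + ⅐) = (22583097/7726)*(-1428153/7) = -32252117729841/54082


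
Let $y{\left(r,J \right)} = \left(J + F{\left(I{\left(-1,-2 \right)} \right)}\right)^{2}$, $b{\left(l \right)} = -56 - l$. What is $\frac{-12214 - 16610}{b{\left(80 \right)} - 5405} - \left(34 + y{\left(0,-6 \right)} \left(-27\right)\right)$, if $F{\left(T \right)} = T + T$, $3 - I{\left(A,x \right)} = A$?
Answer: $\frac{146286}{1847} \approx 79.202$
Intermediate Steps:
$I{\left(A,x \right)} = 3 - A$
$F{\left(T \right)} = 2 T$
$y{\left(r,J \right)} = \left(8 + J\right)^{2}$ ($y{\left(r,J \right)} = \left(J + 2 \left(3 - -1\right)\right)^{2} = \left(J + 2 \left(3 + 1\right)\right)^{2} = \left(J + 2 \cdot 4\right)^{2} = \left(J + 8\right)^{2} = \left(8 + J\right)^{2}$)
$\frac{-12214 - 16610}{b{\left(80 \right)} - 5405} - \left(34 + y{\left(0,-6 \right)} \left(-27\right)\right) = \frac{-12214 - 16610}{\left(-56 - 80\right) - 5405} - \left(34 + \left(8 - 6\right)^{2} \left(-27\right)\right) = - \frac{28824}{\left(-56 - 80\right) - 5405} - \left(34 + 2^{2} \left(-27\right)\right) = - \frac{28824}{-136 - 5405} - \left(34 + 4 \left(-27\right)\right) = - \frac{28824}{-5541} - \left(34 - 108\right) = \left(-28824\right) \left(- \frac{1}{5541}\right) - -74 = \frac{9608}{1847} + 74 = \frac{146286}{1847}$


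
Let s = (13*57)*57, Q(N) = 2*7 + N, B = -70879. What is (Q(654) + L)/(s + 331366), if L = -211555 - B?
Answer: -140008/373603 ≈ -0.37475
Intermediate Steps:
Q(N) = 14 + N
s = 42237 (s = 741*57 = 42237)
L = -140676 (L = -211555 - 1*(-70879) = -211555 + 70879 = -140676)
(Q(654) + L)/(s + 331366) = ((14 + 654) - 140676)/(42237 + 331366) = (668 - 140676)/373603 = -140008*1/373603 = -140008/373603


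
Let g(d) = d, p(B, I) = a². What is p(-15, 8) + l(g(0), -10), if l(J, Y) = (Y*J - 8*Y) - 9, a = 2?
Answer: 75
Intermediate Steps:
p(B, I) = 4 (p(B, I) = 2² = 4)
l(J, Y) = -9 - 8*Y + J*Y (l(J, Y) = (J*Y - 8*Y) - 9 = (-8*Y + J*Y) - 9 = -9 - 8*Y + J*Y)
p(-15, 8) + l(g(0), -10) = 4 + (-9 - 8*(-10) + 0*(-10)) = 4 + (-9 + 80 + 0) = 4 + 71 = 75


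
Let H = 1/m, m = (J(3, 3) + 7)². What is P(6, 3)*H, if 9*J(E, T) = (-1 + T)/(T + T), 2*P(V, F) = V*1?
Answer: 2187/36100 ≈ 0.060582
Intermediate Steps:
P(V, F) = V/2 (P(V, F) = (V*1)/2 = V/2)
J(E, T) = (-1 + T)/(18*T) (J(E, T) = ((-1 + T)/(T + T))/9 = ((-1 + T)/((2*T)))/9 = ((-1 + T)*(1/(2*T)))/9 = ((-1 + T)/(2*T))/9 = (-1 + T)/(18*T))
m = 36100/729 (m = ((1/18)*(-1 + 3)/3 + 7)² = ((1/18)*(⅓)*2 + 7)² = (1/27 + 7)² = (190/27)² = 36100/729 ≈ 49.520)
H = 729/36100 (H = 1/(36100/729) = 729/36100 ≈ 0.020194)
P(6, 3)*H = ((½)*6)*(729/36100) = 3*(729/36100) = 2187/36100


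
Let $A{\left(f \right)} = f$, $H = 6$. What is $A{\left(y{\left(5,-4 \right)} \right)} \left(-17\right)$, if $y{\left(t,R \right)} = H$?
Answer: $-102$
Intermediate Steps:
$y{\left(t,R \right)} = 6$
$A{\left(y{\left(5,-4 \right)} \right)} \left(-17\right) = 6 \left(-17\right) = -102$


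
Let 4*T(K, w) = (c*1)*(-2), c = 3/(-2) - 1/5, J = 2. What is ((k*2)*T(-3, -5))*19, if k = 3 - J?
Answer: 323/10 ≈ 32.300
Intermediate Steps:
c = -17/10 (c = 3*(-1/2) - 1*1/5 = -3/2 - 1/5 = -17/10 ≈ -1.7000)
k = 1 (k = 3 - 1*2 = 3 - 2 = 1)
T(K, w) = 17/20 (T(K, w) = (-17/10*1*(-2))/4 = (-17/10*(-2))/4 = (1/4)*(17/5) = 17/20)
((k*2)*T(-3, -5))*19 = ((1*2)*(17/20))*19 = (2*(17/20))*19 = (17/10)*19 = 323/10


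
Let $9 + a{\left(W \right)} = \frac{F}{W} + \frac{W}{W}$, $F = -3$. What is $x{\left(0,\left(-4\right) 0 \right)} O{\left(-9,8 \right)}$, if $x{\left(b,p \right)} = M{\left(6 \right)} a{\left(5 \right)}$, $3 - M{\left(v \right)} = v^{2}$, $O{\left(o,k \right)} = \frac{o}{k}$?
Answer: $- \frac{12771}{40} \approx -319.27$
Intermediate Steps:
$a{\left(W \right)} = -8 - \frac{3}{W}$ ($a{\left(W \right)} = -9 - \left(\frac{3}{W} - \frac{W}{W}\right) = -9 + \left(- \frac{3}{W} + 1\right) = -9 + \left(1 - \frac{3}{W}\right) = -8 - \frac{3}{W}$)
$M{\left(v \right)} = 3 - v^{2}$
$x{\left(b,p \right)} = \frac{1419}{5}$ ($x{\left(b,p \right)} = \left(3 - 6^{2}\right) \left(-8 - \frac{3}{5}\right) = \left(3 - 36\right) \left(-8 - \frac{3}{5}\right) = \left(-33\right) \left(- \frac{43}{5}\right) = \frac{1419}{5}$)
$x{\left(0,\left(-4\right) 0 \right)} O{\left(-9,8 \right)} = \frac{1419 \left(- \frac{9}{8}\right)}{5} = \frac{1419 \left(\left(-9\right) \frac{1}{8}\right)}{5} = \frac{1419}{5} \left(- \frac{9}{8}\right) = - \frac{12771}{40}$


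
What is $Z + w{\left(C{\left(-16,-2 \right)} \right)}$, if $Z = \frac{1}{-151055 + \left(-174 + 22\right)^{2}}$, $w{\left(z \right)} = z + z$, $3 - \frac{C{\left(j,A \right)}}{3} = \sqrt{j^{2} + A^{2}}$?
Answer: $\frac{2303117}{127951} - 12 \sqrt{65} \approx -78.747$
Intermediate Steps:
$C{\left(j,A \right)} = 9 - 3 \sqrt{A^{2} + j^{2}}$ ($C{\left(j,A \right)} = 9 - 3 \sqrt{j^{2} + A^{2}} = 9 - 3 \sqrt{A^{2} + j^{2}}$)
$w{\left(z \right)} = 2 z$
$Z = - \frac{1}{127951}$ ($Z = \frac{1}{-151055 + \left(-152\right)^{2}} = \frac{1}{-151055 + 23104} = \frac{1}{-127951} = - \frac{1}{127951} \approx -7.8155 \cdot 10^{-6}$)
$Z + w{\left(C{\left(-16,-2 \right)} \right)} = - \frac{1}{127951} + 2 \left(9 - 3 \sqrt{\left(-2\right)^{2} + \left(-16\right)^{2}}\right) = - \frac{1}{127951} + 2 \left(9 - 3 \sqrt{4 + 256}\right) = - \frac{1}{127951} + 2 \left(9 - 3 \sqrt{260}\right) = - \frac{1}{127951} + 2 \left(9 - 3 \cdot 2 \sqrt{65}\right) = - \frac{1}{127951} + 2 \left(9 - 6 \sqrt{65}\right) = - \frac{1}{127951} + \left(18 - 12 \sqrt{65}\right) = \frac{2303117}{127951} - 12 \sqrt{65}$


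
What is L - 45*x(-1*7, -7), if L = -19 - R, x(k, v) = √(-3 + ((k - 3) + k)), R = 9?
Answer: -28 - 90*I*√5 ≈ -28.0 - 201.25*I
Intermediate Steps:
x(k, v) = √(-6 + 2*k) (x(k, v) = √(-3 + ((-3 + k) + k)) = √(-3 + (-3 + 2*k)) = √(-6 + 2*k))
L = -28 (L = -19 - 1*9 = -19 - 9 = -28)
L - 45*x(-1*7, -7) = -28 - 45*√(-6 + 2*(-1*7)) = -28 - 45*√(-6 + 2*(-7)) = -28 - 45*√(-6 - 14) = -28 - 90*I*√5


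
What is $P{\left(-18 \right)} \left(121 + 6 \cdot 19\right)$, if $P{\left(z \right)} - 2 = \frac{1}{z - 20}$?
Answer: $\frac{17625}{38} \approx 463.82$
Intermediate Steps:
$P{\left(z \right)} = 2 + \frac{1}{-20 + z}$ ($P{\left(z \right)} = 2 + \frac{1}{z - 20} = 2 + \frac{1}{-20 + z}$)
$P{\left(-18 \right)} \left(121 + 6 \cdot 19\right) = \frac{-39 + 2 \left(-18\right)}{-20 - 18} \left(121 + 6 \cdot 19\right) = \frac{-39 - 36}{-38} \left(121 + 114\right) = \left(- \frac{1}{38}\right) \left(-75\right) 235 = \frac{75}{38} \cdot 235 = \frac{17625}{38}$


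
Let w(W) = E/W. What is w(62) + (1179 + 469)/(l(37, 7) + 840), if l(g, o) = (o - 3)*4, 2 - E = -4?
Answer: 6707/3317 ≈ 2.0220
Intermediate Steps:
E = 6 (E = 2 - 1*(-4) = 2 + 4 = 6)
l(g, o) = -12 + 4*o (l(g, o) = (-3 + o)*4 = -12 + 4*o)
w(W) = 6/W
w(62) + (1179 + 469)/(l(37, 7) + 840) = 6/62 + (1179 + 469)/((-12 + 4*7) + 840) = 6*(1/62) + 1648/((-12 + 28) + 840) = 3/31 + 1648/(16 + 840) = 3/31 + 1648/856 = 3/31 + 1648*(1/856) = 3/31 + 206/107 = 6707/3317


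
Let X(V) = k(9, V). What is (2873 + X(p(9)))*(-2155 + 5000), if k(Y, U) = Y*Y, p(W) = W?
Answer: 8404130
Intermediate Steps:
k(Y, U) = Y**2
X(V) = 81 (X(V) = 9**2 = 81)
(2873 + X(p(9)))*(-2155 + 5000) = (2873 + 81)*(-2155 + 5000) = 2954*2845 = 8404130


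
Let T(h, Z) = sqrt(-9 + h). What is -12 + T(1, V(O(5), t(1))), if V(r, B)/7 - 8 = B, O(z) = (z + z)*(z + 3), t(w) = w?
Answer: -12 + 2*I*sqrt(2) ≈ -12.0 + 2.8284*I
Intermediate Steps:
O(z) = 2*z*(3 + z) (O(z) = (2*z)*(3 + z) = 2*z*(3 + z))
V(r, B) = 56 + 7*B
-12 + T(1, V(O(5), t(1))) = -12 + sqrt(-9 + 1) = -12 + sqrt(-8) = -12 + 2*I*sqrt(2)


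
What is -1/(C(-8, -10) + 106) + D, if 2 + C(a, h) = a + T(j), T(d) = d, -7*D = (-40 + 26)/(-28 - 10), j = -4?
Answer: -111/1748 ≈ -0.063501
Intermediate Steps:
D = -1/19 (D = -(-40 + 26)/(7*(-28 - 10)) = -(-2)/(-38) = -(-2)*(-1)/38 = -⅐*7/19 = -1/19 ≈ -0.052632)
C(a, h) = -6 + a (C(a, h) = -2 + (a - 4) = -2 + (-4 + a) = -6 + a)
-1/(C(-8, -10) + 106) + D = -1/((-6 - 8) + 106) - 1/19 = -1/(-14 + 106) - 1/19 = -1/92 - 1/19 = -111/1748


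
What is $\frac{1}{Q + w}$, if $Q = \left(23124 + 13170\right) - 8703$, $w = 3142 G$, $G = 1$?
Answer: $\frac{1}{30733} \approx 3.2538 \cdot 10^{-5}$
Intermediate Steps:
$w = 3142$ ($w = 3142 \cdot 1 = 3142$)
$Q = 27591$ ($Q = 36294 - 8703 = 27591$)
$\frac{1}{Q + w} = \frac{1}{27591 + 3142} = \frac{1}{30733}$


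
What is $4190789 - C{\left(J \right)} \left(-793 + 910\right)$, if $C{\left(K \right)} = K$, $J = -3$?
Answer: $4191140$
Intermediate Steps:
$4190789 - C{\left(J \right)} \left(-793 + 910\right) = 4190789 - - 3 \left(-793 + 910\right) = 4190789 - \left(-3\right) 117 = 4190789 - -351 = 4190789 + 351 = 4191140$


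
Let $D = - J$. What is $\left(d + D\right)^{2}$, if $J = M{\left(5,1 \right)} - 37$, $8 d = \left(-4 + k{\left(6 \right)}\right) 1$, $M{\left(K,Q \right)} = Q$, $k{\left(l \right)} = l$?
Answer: $\frac{21025}{16} \approx 1314.1$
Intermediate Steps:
$d = \frac{1}{4}$ ($d = \frac{\left(-4 + 6\right) 1}{8} = \frac{2 \cdot 1}{8} = \frac{1}{8} \cdot 2 = \frac{1}{4} \approx 0.25$)
$J = -36$ ($J = 1 - 37 = -36$)
$D = 36$ ($D = \left(-1\right) \left(-36\right) = 36$)
$\left(d + D\right)^{2} = \left(\frac{1}{4} + 36\right)^{2} = \left(\frac{145}{4}\right)^{2} = \frac{21025}{16}$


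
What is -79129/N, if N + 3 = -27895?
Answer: 79129/27898 ≈ 2.8364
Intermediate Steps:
N = -27898 (N = -3 - 27895 = -27898)
-79129/N = -79129/(-27898) = -79129*(-1/27898) = 79129/27898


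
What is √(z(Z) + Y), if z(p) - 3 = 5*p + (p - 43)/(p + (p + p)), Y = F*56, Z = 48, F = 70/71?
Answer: 13*√1281053/852 ≈ 17.270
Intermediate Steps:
F = 70/71 (F = 70*(1/71) = 70/71 ≈ 0.98592)
Y = 3920/71 (Y = (70/71)*56 = 3920/71 ≈ 55.211)
z(p) = 3 + 5*p + (-43 + p)/(3*p) (z(p) = 3 + (5*p + (p - 43)/(p + (p + p))) = 3 + (5*p + (-43 + p)/(p + 2*p)) = 3 + (5*p + (-43 + p)/((3*p))) = 3 + (5*p + (-43 + p)*(1/(3*p))) = 3 + (5*p + (-43 + p)/(3*p)) = 3 + 5*p + (-43 + p)/(3*p))
√(z(Z) + Y) = √((10/3 + 5*48 - 43/3/48) + 3920/71) = √((10/3 + 240 - 43/3*1/48) + 3920/71) = √((10/3 + 240 - 43/144) + 3920/71) = √(34997/144 + 3920/71) = √(3049267/10224) = 13*√1281053/852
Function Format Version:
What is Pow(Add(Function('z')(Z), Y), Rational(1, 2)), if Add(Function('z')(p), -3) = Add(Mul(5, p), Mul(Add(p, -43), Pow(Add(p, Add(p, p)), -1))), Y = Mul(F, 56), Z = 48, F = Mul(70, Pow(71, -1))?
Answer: Mul(Rational(13, 852), Pow(1281053, Rational(1, 2))) ≈ 17.270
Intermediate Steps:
F = Rational(70, 71) (F = Mul(70, Rational(1, 71)) = Rational(70, 71) ≈ 0.98592)
Y = Rational(3920, 71) (Y = Mul(Rational(70, 71), 56) = Rational(3920, 71) ≈ 55.211)
Function('z')(p) = Add(3, Mul(5, p), Mul(Rational(1, 3), Pow(p, -1), Add(-43, p))) (Function('z')(p) = Add(3, Add(Mul(5, p), Mul(Add(p, -43), Pow(Add(p, Add(p, p)), -1)))) = Add(3, Add(Mul(5, p), Mul(Add(-43, p), Pow(Add(p, Mul(2, p)), -1)))) = Add(3, Add(Mul(5, p), Mul(Add(-43, p), Pow(Mul(3, p), -1)))) = Add(3, Add(Mul(5, p), Mul(Add(-43, p), Mul(Rational(1, 3), Pow(p, -1))))) = Add(3, Add(Mul(5, p), Mul(Rational(1, 3), Pow(p, -1), Add(-43, p)))) = Add(3, Mul(5, p), Mul(Rational(1, 3), Pow(p, -1), Add(-43, p))))
Pow(Add(Function('z')(Z), Y), Rational(1, 2)) = Pow(Add(Add(Rational(10, 3), Mul(5, 48), Mul(Rational(-43, 3), Pow(48, -1))), Rational(3920, 71)), Rational(1, 2)) = Pow(Add(Add(Rational(10, 3), 240, Mul(Rational(-43, 3), Rational(1, 48))), Rational(3920, 71)), Rational(1, 2)) = Pow(Add(Add(Rational(10, 3), 240, Rational(-43, 144)), Rational(3920, 71)), Rational(1, 2)) = Pow(Add(Rational(34997, 144), Rational(3920, 71)), Rational(1, 2)) = Pow(Rational(3049267, 10224), Rational(1, 2)) = Mul(Rational(13, 852), Pow(1281053, Rational(1, 2)))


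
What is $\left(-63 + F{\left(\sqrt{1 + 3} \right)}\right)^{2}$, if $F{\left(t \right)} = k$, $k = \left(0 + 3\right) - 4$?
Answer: $4096$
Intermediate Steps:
$k = -1$ ($k = 3 - 4 = -1$)
$F{\left(t \right)} = -1$
$\left(-63 + F{\left(\sqrt{1 + 3} \right)}\right)^{2} = \left(-63 - 1\right)^{2} = \left(-64\right)^{2} = 4096$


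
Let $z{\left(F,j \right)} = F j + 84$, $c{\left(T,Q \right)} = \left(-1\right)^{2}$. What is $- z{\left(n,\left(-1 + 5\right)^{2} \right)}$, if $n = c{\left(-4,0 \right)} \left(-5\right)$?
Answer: $-4$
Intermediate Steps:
$c{\left(T,Q \right)} = 1$
$n = -5$ ($n = 1 \left(-5\right) = -5$)
$z{\left(F,j \right)} = 84 + F j$
$- z{\left(n,\left(-1 + 5\right)^{2} \right)} = - (84 - 5 \left(-1 + 5\right)^{2}) = - (84 - 5 \cdot 4^{2}) = - (84 - 80) = \left(-1\right) 4 = -4$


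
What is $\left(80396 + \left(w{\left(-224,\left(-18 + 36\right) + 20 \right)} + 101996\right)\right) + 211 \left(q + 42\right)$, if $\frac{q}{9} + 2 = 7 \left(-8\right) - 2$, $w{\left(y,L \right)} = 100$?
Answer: $77414$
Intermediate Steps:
$q = -540$ ($q = -18 + 9 \left(7 \left(-8\right) - 2\right) = -18 + 9 \left(-56 - 2\right) = -18 + 9 \left(-58\right) = -18 - 522 = -540$)
$\left(80396 + \left(w{\left(-224,\left(-18 + 36\right) + 20 \right)} + 101996\right)\right) + 211 \left(q + 42\right) = \left(80396 + \left(100 + 101996\right)\right) + 211 \left(-540 + 42\right) = \left(80396 + 102096\right) + 211 \left(-498\right) = 182492 - 105078 = 77414$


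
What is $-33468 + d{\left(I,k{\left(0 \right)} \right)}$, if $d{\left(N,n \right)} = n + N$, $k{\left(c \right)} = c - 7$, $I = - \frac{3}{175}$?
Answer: $- \frac{5858128}{175} \approx -33475.0$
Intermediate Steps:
$I = - \frac{3}{175}$ ($I = \left(-3\right) \frac{1}{175} = - \frac{3}{175} \approx -0.017143$)
$k{\left(c \right)} = -7 + c$ ($k{\left(c \right)} = c - 7 = -7 + c$)
$d{\left(N,n \right)} = N + n$
$-33468 + d{\left(I,k{\left(0 \right)} \right)} = -33468 + \left(- \frac{3}{175} + \left(-7 + 0\right)\right) = -33468 - \frac{1228}{175} = - \frac{5858128}{175}$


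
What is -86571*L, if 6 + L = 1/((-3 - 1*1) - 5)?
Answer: 529045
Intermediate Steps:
L = -55/9 (L = -6 + 1/((-3 - 1*1) - 5) = -6 + 1/((-3 - 1) - 5) = -6 + 1/(-4 - 5) = -6 + 1/(-9) = -6 - ⅑ = -55/9 ≈ -6.1111)
-86571*L = -86571*(-55/9) = 529045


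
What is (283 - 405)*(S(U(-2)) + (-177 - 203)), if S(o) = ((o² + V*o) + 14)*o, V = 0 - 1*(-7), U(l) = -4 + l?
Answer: 52216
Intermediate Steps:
V = 7 (V = 0 + 7 = 7)
S(o) = o*(14 + o² + 7*o) (S(o) = ((o² + 7*o) + 14)*o = (14 + o² + 7*o)*o = o*(14 + o² + 7*o))
(283 - 405)*(S(U(-2)) + (-177 - 203)) = (283 - 405)*((-4 - 2)*(14 + (-4 - 2)² + 7*(-4 - 2)) + (-177 - 203)) = -122*(-6*(14 + (-6)² + 7*(-6)) - 380) = -122*(-6*(14 + 36 - 42) - 380) = -122*(-6*8 - 380) = -122*(-48 - 380) = -122*(-428) = 52216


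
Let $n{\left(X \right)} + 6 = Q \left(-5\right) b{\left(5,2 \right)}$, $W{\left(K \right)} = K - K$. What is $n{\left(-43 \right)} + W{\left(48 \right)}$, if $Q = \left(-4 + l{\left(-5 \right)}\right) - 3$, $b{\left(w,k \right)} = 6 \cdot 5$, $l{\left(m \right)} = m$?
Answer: $1794$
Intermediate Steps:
$W{\left(K \right)} = 0$
$b{\left(w,k \right)} = 30$
$Q = -12$ ($Q = \left(-4 - 5\right) - 3 = -9 - 3 = -12$)
$n{\left(X \right)} = 1794$ ($n{\left(X \right)} = -6 + \left(-12\right) \left(-5\right) 30 = -6 + 60 \cdot 30 = -6 + 1800 = 1794$)
$n{\left(-43 \right)} + W{\left(48 \right)} = 1794 + 0 = 1794$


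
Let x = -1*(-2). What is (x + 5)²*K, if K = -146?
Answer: -7154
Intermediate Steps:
x = 2
(x + 5)²*K = (2 + 5)²*(-146) = 7²*(-146) = 49*(-146) = -7154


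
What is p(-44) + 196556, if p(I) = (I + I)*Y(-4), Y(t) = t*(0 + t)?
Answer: 195148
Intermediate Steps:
Y(t) = t**2 (Y(t) = t*t = t**2)
p(I) = 32*I (p(I) = (I + I)*(-4)**2 = (2*I)*16 = 32*I)
p(-44) + 196556 = 32*(-44) + 196556 = -1408 + 196556 = 195148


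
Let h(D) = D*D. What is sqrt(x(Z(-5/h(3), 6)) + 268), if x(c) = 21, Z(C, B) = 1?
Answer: 17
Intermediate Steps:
h(D) = D**2
sqrt(x(Z(-5/h(3), 6)) + 268) = sqrt(21 + 268) = sqrt(289) = 17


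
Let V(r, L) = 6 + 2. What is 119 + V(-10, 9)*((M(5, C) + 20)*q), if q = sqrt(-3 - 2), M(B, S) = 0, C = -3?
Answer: 119 + 160*I*sqrt(5) ≈ 119.0 + 357.77*I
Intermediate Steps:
V(r, L) = 8
q = I*sqrt(5) (q = sqrt(-5) = I*sqrt(5) ≈ 2.2361*I)
119 + V(-10, 9)*((M(5, C) + 20)*q) = 119 + 8*((0 + 20)*(I*sqrt(5))) = 119 + 8*(20*(I*sqrt(5))) = 119 + 8*(20*I*sqrt(5)) = 119 + 160*I*sqrt(5)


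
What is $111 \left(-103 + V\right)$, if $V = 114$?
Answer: $1221$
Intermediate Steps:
$111 \left(-103 + V\right) = 111 \left(-103 + 114\right) = 111 \cdot 11 = 1221$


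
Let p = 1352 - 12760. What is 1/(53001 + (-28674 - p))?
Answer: 1/35735 ≈ 2.7984e-5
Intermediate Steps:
p = -11408
1/(53001 + (-28674 - p)) = 1/(53001 + (-28674 - 1*(-11408))) = 1/(53001 + (-28674 + 11408)) = 1/(53001 - 17266) = 1/35735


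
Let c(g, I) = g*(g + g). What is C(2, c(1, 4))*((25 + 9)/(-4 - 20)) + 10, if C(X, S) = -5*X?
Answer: 145/6 ≈ 24.167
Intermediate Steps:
c(g, I) = 2*g² (c(g, I) = g*(2*g) = 2*g²)
C(2, c(1, 4))*((25 + 9)/(-4 - 20)) + 10 = (-5*2)*((25 + 9)/(-4 - 20)) + 10 = -340/(-24) + 10 = -340*(-1)/24 + 10 = -10*(-17/12) + 10 = 85/6 + 10 = 145/6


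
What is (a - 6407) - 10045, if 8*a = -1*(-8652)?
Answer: -30741/2 ≈ -15371.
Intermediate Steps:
a = 2163/2 (a = (-1*(-8652))/8 = (1/8)*8652 = 2163/2 ≈ 1081.5)
(a - 6407) - 10045 = (2163/2 - 6407) - 10045 = -10651/2 - 10045 = -30741/2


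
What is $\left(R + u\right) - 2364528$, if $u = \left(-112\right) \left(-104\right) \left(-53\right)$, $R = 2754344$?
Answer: $-227528$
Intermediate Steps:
$u = -617344$ ($u = 11648 \left(-53\right) = -617344$)
$\left(R + u\right) - 2364528 = \left(2754344 - 617344\right) - 2364528 = 2137000 - 2364528 = -227528$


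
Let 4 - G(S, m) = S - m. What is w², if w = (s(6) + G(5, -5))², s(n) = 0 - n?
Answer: 20736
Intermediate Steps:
G(S, m) = 4 + m - S (G(S, m) = 4 - (S - m) = 4 + (m - S) = 4 + m - S)
s(n) = -n
w = 144 (w = (-1*6 + (4 - 5 - 1*5))² = (-6 + (4 - 5 - 5))² = (-6 - 6)² = (-12)² = 144)
w² = 144² = 20736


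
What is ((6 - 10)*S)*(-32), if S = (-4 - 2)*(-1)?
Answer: 768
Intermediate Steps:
S = 6 (S = -6*(-1) = 6)
((6 - 10)*S)*(-32) = ((6 - 10)*6)*(-32) = -4*6*(-32) = -24*(-32) = 768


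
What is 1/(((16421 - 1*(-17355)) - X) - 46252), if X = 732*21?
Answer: -1/27848 ≈ -3.5909e-5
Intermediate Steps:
X = 15372
1/(((16421 - 1*(-17355)) - X) - 46252) = 1/(((16421 - 1*(-17355)) - 1*15372) - 46252) = 1/(((16421 + 17355) - 15372) - 46252) = 1/((33776 - 15372) - 46252) = 1/(18404 - 46252) = 1/(-27848) = -1/27848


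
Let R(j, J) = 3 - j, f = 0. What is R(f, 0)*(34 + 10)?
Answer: 132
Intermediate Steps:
R(f, 0)*(34 + 10) = (3 - 1*0)*(34 + 10) = (3 + 0)*44 = 3*44 = 132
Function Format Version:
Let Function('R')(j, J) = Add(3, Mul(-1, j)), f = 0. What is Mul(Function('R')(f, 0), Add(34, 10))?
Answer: 132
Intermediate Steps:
Mul(Function('R')(f, 0), Add(34, 10)) = Mul(Add(3, Mul(-1, 0)), Add(34, 10)) = Mul(Add(3, 0), 44) = Mul(3, 44) = 132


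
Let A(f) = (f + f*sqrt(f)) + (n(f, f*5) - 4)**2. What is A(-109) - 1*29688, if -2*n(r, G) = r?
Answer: -108987/4 - 109*I*sqrt(109) ≈ -27247.0 - 1138.0*I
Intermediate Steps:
n(r, G) = -r/2
A(f) = f + f**(3/2) + (-4 - f/2)**2 (A(f) = (f + f*sqrt(f)) + (-f/2 - 4)**2 = (f + f**(3/2)) + (-4 - f/2)**2 = f + f**(3/2) + (-4 - f/2)**2)
A(-109) - 1*29688 = (-109 + (-109)**(3/2) + (8 - 109)**2/4) - 1*29688 = (-109 - 109*I*sqrt(109) + (1/4)*(-101)**2) - 29688 = (-109 - 109*I*sqrt(109) + (1/4)*10201) - 29688 = (-109 - 109*I*sqrt(109) + 10201/4) - 29688 = (9765/4 - 109*I*sqrt(109)) - 29688 = -108987/4 - 109*I*sqrt(109)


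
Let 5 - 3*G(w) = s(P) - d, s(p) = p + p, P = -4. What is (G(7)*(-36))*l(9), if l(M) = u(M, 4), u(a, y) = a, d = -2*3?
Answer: -756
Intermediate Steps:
s(p) = 2*p
d = -6
G(w) = 7/3 (G(w) = 5/3 - (2*(-4) - 1*(-6))/3 = 5/3 - (-8 + 6)/3 = 5/3 - 1/3*(-2) = 5/3 + 2/3 = 7/3)
l(M) = M
(G(7)*(-36))*l(9) = ((7/3)*(-36))*9 = -84*9 = -756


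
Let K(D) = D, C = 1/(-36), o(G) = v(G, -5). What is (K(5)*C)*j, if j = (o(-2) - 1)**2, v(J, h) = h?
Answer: -5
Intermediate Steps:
o(G) = -5
C = -1/36 ≈ -0.027778
j = 36 (j = (-5 - 1)**2 = (-6)**2 = 36)
(K(5)*C)*j = (5*(-1/36))*36 = -5/36*36 = -5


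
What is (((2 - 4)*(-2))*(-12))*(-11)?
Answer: 528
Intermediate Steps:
(((2 - 4)*(-2))*(-12))*(-11) = (-2*(-2)*(-12))*(-11) = (4*(-12))*(-11) = -48*(-11) = 528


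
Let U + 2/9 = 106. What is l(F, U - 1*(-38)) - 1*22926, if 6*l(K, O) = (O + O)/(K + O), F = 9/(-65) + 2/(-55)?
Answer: -12711158584/554451 ≈ -22926.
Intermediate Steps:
U = 952/9 (U = -2/9 + 106 = 952/9 ≈ 105.78)
F = -25/143 (F = 9*(-1/65) + 2*(-1/55) = -9/65 - 2/55 = -25/143 ≈ -0.17483)
l(K, O) = O/(3*(K + O)) (l(K, O) = ((O + O)/(K + O))/6 = ((2*O)/(K + O))/6 = (2*O/(K + O))/6 = O/(3*(K + O)))
l(F, U - 1*(-38)) - 1*22926 = (952/9 - 1*(-38))/(3*(-25/143 + (952/9 - 1*(-38)))) - 1*22926 = (952/9 + 38)/(3*(-25/143 + (952/9 + 38))) - 22926 = (⅓)*(1294/9)/(-25/143 + 1294/9) - 22926 = (⅓)*(1294/9)/(184817/1287) - 22926 = (⅓)*(1294/9)*(1287/184817) - 22926 = 185042/554451 - 22926 = -12711158584/554451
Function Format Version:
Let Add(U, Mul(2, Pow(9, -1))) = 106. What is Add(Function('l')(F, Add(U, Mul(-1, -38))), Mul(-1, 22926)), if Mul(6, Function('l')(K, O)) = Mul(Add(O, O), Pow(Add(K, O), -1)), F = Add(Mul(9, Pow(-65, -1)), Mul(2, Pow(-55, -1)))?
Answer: Rational(-12711158584, 554451) ≈ -22926.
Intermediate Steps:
U = Rational(952, 9) (U = Add(Rational(-2, 9), 106) = Rational(952, 9) ≈ 105.78)
F = Rational(-25, 143) (F = Add(Mul(9, Rational(-1, 65)), Mul(2, Rational(-1, 55))) = Add(Rational(-9, 65), Rational(-2, 55)) = Rational(-25, 143) ≈ -0.17483)
Function('l')(K, O) = Mul(Rational(1, 3), O, Pow(Add(K, O), -1)) (Function('l')(K, O) = Mul(Rational(1, 6), Mul(Add(O, O), Pow(Add(K, O), -1))) = Mul(Rational(1, 6), Mul(Mul(2, O), Pow(Add(K, O), -1))) = Mul(Rational(1, 6), Mul(2, O, Pow(Add(K, O), -1))) = Mul(Rational(1, 3), O, Pow(Add(K, O), -1)))
Add(Function('l')(F, Add(U, Mul(-1, -38))), Mul(-1, 22926)) = Add(Mul(Rational(1, 3), Add(Rational(952, 9), Mul(-1, -38)), Pow(Add(Rational(-25, 143), Add(Rational(952, 9), Mul(-1, -38))), -1)), Mul(-1, 22926)) = Add(Mul(Rational(1, 3), Add(Rational(952, 9), 38), Pow(Add(Rational(-25, 143), Add(Rational(952, 9), 38)), -1)), -22926) = Add(Mul(Rational(1, 3), Rational(1294, 9), Pow(Add(Rational(-25, 143), Rational(1294, 9)), -1)), -22926) = Add(Mul(Rational(1, 3), Rational(1294, 9), Pow(Rational(184817, 1287), -1)), -22926) = Add(Mul(Rational(1, 3), Rational(1294, 9), Rational(1287, 184817)), -22926) = Add(Rational(185042, 554451), -22926) = Rational(-12711158584, 554451)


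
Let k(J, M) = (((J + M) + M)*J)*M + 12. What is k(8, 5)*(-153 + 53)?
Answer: -73200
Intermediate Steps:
k(J, M) = 12 + J*M*(J + 2*M) (k(J, M) = ((J + 2*M)*J)*M + 12 = (J*(J + 2*M))*M + 12 = J*M*(J + 2*M) + 12 = 12 + J*M*(J + 2*M))
k(8, 5)*(-153 + 53) = (12 + 5*8² + 2*8*5²)*(-153 + 53) = (12 + 5*64 + 2*8*25)*(-100) = (12 + 320 + 400)*(-100) = 732*(-100) = -73200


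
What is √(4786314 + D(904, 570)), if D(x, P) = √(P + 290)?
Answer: √(4786314 + 2*√215) ≈ 2187.8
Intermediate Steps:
D(x, P) = √(290 + P)
√(4786314 + D(904, 570)) = √(4786314 + √(290 + 570)) = √(4786314 + √860) = √(4786314 + 2*√215)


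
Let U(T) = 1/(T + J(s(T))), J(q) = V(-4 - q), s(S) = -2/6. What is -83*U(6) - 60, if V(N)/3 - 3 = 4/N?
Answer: -8653/129 ≈ -67.078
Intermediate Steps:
s(S) = -⅓ (s(S) = -2*⅙ = -⅓)
V(N) = 9 + 12/N (V(N) = 9 + 3*(4/N) = 9 + 12/N)
J(q) = 9 + 12/(-4 - q)
U(T) = 1/(63/11 + T) (U(T) = 1/(T + 3*(8 + 3*(-⅓))/(4 - ⅓)) = 1/(T + 3*(8 - 1)/(11/3)) = 1/(T + 3*(3/11)*7) = 1/(T + 63/11) = 1/(63/11 + T))
-83*U(6) - 60 = -913/(63 + 11*6) - 60 = -913/(63 + 66) - 60 = -913/129 - 60 = -8653/129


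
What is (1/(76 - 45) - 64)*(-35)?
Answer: 69405/31 ≈ 2238.9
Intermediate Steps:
(1/(76 - 45) - 64)*(-35) = (1/31 - 64)*(-35) = -1983/31*(-35) = 69405/31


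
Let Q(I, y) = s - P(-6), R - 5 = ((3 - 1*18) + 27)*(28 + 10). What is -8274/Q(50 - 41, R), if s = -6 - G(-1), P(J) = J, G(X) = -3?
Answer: -2758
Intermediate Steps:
R = 461 (R = 5 + ((3 - 1*18) + 27)*(28 + 10) = 5 + ((3 - 18) + 27)*38 = 5 + (-15 + 27)*38 = 5 + 12*38 = 5 + 456 = 461)
s = -3 (s = -6 - 1*(-3) = -6 + 3 = -3)
Q(I, y) = 3 (Q(I, y) = -3 - 1*(-6) = -3 + 6 = 3)
-8274/Q(50 - 41, R) = -8274/3 = -8274*⅓ = -2758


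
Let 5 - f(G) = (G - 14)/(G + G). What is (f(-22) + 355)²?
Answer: 15610401/121 ≈ 1.2901e+5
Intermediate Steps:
f(G) = 5 - (-14 + G)/(2*G) (f(G) = 5 - (G - 14)/(G + G) = 5 - (-14 + G)/(2*G))
(f(-22) + 355)² = ((9/2 + 7/(-22)) + 355)² = ((9/2 + 7*(-1/22)) + 355)² = ((9/2 - 7/22) + 355)² = (46/11 + 355)² = (3951/11)² = 15610401/121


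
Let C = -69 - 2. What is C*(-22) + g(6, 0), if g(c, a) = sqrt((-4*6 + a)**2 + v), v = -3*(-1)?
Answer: 1562 + sqrt(579) ≈ 1586.1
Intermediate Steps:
v = 3
g(c, a) = sqrt(3 + (-24 + a)**2) (g(c, a) = sqrt((-4*6 + a)**2 + 3) = sqrt((-24 + a)**2 + 3) = sqrt(3 + (-24 + a)**2))
C = -71
C*(-22) + g(6, 0) = -71*(-22) + sqrt(3 + (-24 + 0)**2) = 1562 + sqrt(3 + (-24)**2) = 1562 + sqrt(3 + 576) = 1562 + sqrt(579)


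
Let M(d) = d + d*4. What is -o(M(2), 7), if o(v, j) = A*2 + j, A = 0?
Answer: -7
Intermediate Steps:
M(d) = 5*d (M(d) = d + 4*d = 5*d)
o(v, j) = j (o(v, j) = 0*2 + j = 0 + j = j)
-o(M(2), 7) = -1*7 = -7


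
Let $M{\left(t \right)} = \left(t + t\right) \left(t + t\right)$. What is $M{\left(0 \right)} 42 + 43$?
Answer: $43$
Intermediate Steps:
$M{\left(t \right)} = 4 t^{2}$ ($M{\left(t \right)} = 2 t 2 t = 4 t^{2}$)
$M{\left(0 \right)} 42 + 43 = 4 \cdot 0^{2} \cdot 42 + 43 = 4 \cdot 0 \cdot 42 + 43 = 0 \cdot 42 + 43 = 0 + 43 = 43$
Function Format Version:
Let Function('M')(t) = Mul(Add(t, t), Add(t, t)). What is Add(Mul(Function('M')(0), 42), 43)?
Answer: 43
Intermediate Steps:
Function('M')(t) = Mul(4, Pow(t, 2)) (Function('M')(t) = Mul(Mul(2, t), Mul(2, t)) = Mul(4, Pow(t, 2)))
Add(Mul(Function('M')(0), 42), 43) = Add(Mul(Mul(4, Pow(0, 2)), 42), 43) = Add(Mul(Mul(4, 0), 42), 43) = Add(Mul(0, 42), 43) = Add(0, 43) = 43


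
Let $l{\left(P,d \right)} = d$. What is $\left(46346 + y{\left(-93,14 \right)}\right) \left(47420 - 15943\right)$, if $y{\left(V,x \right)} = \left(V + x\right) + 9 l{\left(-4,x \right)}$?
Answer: $1460312461$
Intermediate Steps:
$y{\left(V,x \right)} = V + 10 x$ ($y{\left(V,x \right)} = \left(V + x\right) + 9 x = V + 10 x$)
$\left(46346 + y{\left(-93,14 \right)}\right) \left(47420 - 15943\right) = \left(46346 + \left(-93 + 10 \cdot 14\right)\right) \left(47420 - 15943\right) = \left(46346 + \left(-93 + 140\right)\right) 31477 = \left(46346 + 47\right) 31477 = 46393 \cdot 31477 = 1460312461$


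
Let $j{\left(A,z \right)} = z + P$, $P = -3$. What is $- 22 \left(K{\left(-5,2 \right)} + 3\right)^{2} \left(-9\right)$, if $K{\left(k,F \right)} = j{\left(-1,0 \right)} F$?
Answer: $1782$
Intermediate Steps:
$j{\left(A,z \right)} = -3 + z$ ($j{\left(A,z \right)} = z - 3 = -3 + z$)
$K{\left(k,F \right)} = - 3 F$ ($K{\left(k,F \right)} = \left(-3 + 0\right) F = - 3 F$)
$- 22 \left(K{\left(-5,2 \right)} + 3\right)^{2} \left(-9\right) = - 22 \left(\left(-3\right) 2 + 3\right)^{2} \left(-9\right) = - 22 \left(-6 + 3\right)^{2} \left(-9\right) = - 22 \left(-3\right)^{2} \left(-9\right) = \left(-22\right) 9 \left(-9\right) = \left(-198\right) \left(-9\right) = 1782$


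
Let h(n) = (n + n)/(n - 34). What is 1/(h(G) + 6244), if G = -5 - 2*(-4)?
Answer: 31/193558 ≈ 0.00016016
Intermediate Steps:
G = 3 (G = -5 + 8 = 3)
h(n) = 2*n/(-34 + n) (h(n) = (2*n)/(-34 + n) = 2*n/(-34 + n))
1/(h(G) + 6244) = 1/(2*3/(-34 + 3) + 6244) = 1/(2*3/(-31) + 6244) = 1/(2*3*(-1/31) + 6244) = 1/(-6/31 + 6244) = 1/(193558/31) = 31/193558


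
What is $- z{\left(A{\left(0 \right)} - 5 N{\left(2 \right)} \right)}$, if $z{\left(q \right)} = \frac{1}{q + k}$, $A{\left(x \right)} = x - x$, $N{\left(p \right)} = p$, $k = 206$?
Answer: $- \frac{1}{196} \approx -0.005102$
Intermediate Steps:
$A{\left(x \right)} = 0$
$z{\left(q \right)} = \frac{1}{206 + q}$ ($z{\left(q \right)} = \frac{1}{q + 206} = \frac{1}{206 + q}$)
$- z{\left(A{\left(0 \right)} - 5 N{\left(2 \right)} \right)} = - \frac{1}{206 + \left(0 - 10\right)} = - \frac{1}{206 - 10} = - \frac{1}{196}$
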